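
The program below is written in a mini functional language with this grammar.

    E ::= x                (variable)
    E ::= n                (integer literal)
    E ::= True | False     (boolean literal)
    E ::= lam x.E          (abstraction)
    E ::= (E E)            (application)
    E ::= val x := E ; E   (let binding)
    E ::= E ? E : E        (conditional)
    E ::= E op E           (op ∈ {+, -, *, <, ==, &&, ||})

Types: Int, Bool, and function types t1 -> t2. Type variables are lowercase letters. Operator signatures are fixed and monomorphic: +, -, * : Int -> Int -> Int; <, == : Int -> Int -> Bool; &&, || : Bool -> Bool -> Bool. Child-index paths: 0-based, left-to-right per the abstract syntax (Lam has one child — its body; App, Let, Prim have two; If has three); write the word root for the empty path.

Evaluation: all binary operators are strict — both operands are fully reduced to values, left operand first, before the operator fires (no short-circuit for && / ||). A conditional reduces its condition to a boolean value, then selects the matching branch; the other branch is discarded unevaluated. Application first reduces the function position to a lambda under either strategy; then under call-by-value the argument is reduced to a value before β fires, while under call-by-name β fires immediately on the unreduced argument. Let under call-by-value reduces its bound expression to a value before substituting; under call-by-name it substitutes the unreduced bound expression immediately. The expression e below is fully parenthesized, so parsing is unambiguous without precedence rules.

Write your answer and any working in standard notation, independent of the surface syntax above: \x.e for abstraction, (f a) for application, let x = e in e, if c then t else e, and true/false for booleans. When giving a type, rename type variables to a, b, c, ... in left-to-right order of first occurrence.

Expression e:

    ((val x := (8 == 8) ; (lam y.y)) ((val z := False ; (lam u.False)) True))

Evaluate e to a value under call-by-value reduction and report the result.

Answer: false

Working:
step 0: ((let x = (8 == 8) in (\y.y)) ((let z = false in (\u.false)) true))
step 1: [delta@0.0] ((let x = true in (\y.y)) ((let z = false in (\u.false)) true))
step 2: [let@0] ((\y.y) ((let z = false in (\u.false)) true))
step 3: [let@1.0] ((\y.y) ((\u.false) true))
step 4: [beta@1] ((\y.y) false)
step 5: [beta@root] false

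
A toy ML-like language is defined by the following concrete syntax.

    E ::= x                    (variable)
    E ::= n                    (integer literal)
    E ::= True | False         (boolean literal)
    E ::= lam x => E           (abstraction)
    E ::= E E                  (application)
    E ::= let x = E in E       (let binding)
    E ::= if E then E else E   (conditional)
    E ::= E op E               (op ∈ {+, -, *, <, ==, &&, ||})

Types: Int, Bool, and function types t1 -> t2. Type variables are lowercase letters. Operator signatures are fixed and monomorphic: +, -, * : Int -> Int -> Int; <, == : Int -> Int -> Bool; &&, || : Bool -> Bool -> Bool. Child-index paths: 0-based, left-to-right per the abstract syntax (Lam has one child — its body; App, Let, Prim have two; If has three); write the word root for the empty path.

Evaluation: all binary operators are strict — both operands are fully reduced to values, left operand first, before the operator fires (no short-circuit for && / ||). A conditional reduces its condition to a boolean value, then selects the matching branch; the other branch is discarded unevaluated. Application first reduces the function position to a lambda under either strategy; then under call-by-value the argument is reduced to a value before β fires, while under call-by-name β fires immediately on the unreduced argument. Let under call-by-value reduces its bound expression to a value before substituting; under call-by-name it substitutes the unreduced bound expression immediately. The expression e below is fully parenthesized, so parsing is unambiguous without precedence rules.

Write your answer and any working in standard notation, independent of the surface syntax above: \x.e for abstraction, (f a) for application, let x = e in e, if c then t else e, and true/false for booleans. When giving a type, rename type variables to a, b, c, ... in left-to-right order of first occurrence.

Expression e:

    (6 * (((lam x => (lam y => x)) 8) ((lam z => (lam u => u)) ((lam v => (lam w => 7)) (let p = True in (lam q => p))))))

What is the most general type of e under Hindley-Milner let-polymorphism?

Answer: Int

Working:
  unify Int ~ Int
x : a
\y._ : b -> a
\x._ : a -> b -> a
  unify a -> b -> a ~ Int -> c
  unify a ~ Int
  unify b -> Int ~ c
_ _ : b -> Int
u : e
\u._ : e -> e
\z._ : d -> e -> e
\w._ : g -> Int
\v._ : f -> g -> Int
let p : Bool
p : Bool
\q._ : h -> Bool
  unify f -> g -> Int ~ (h -> Bool) -> i
  unify f ~ h -> Bool
  unify g -> Int ~ i
_ _ : g -> Int
  unify d -> e -> e ~ (g -> Int) -> j
  unify d ~ g -> Int
  unify e -> e ~ j
_ _ : e -> e
  unify b -> Int ~ (e -> e) -> k
  unify b ~ e -> e
  unify Int ~ k
_ _ : Int
  unify Int ~ Int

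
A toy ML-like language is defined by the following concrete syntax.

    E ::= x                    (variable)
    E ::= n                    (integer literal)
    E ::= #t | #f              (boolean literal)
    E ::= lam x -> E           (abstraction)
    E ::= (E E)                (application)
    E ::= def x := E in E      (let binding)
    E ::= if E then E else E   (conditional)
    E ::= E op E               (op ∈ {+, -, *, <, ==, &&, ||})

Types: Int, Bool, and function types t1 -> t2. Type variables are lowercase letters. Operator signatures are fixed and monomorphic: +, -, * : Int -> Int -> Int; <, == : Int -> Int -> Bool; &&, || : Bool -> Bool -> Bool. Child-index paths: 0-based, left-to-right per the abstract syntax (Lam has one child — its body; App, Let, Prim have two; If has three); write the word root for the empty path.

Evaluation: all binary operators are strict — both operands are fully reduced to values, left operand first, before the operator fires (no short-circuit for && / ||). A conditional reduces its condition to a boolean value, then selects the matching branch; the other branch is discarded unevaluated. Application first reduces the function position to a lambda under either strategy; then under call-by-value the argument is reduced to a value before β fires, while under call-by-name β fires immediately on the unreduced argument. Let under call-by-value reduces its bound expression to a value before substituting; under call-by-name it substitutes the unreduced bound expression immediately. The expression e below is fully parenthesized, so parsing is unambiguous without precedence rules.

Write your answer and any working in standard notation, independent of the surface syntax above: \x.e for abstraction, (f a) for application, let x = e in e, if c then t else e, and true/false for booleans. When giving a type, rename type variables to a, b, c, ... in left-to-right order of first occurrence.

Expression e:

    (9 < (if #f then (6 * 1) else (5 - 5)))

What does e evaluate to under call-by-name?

Working:
step 0: (9 < (if false then (6 * 1) else (5 - 5)))
step 1: [if@1] (9 < (5 - 5))
step 2: [delta@1] (9 < 0)
step 3: [delta@root] false

Answer: false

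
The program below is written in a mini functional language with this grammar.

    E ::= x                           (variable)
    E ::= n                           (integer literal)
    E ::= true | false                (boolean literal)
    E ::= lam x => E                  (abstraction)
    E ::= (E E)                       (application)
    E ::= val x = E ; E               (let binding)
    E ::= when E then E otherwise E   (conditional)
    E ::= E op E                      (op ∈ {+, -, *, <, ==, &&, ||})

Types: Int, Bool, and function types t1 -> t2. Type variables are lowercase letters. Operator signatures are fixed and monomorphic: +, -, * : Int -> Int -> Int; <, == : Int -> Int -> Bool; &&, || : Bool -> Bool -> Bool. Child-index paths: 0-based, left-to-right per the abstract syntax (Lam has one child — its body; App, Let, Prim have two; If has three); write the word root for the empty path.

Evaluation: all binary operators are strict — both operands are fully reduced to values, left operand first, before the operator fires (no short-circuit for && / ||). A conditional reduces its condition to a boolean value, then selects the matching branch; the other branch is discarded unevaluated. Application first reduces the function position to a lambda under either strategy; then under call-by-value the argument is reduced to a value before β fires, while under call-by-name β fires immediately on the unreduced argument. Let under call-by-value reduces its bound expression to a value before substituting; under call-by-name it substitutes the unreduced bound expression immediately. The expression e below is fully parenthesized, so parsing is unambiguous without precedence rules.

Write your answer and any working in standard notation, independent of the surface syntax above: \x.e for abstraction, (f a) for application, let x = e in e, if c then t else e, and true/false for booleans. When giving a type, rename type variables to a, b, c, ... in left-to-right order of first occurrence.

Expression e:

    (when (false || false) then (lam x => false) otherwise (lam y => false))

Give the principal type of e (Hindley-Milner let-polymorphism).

Working:
  unify Bool ~ Bool
  unify Bool ~ Bool
  unify Bool ~ Bool
\x._ : a -> Bool
\y._ : b -> Bool
  unify a -> Bool ~ b -> Bool
  unify a ~ b
  unify Bool ~ Bool

Answer: a -> Bool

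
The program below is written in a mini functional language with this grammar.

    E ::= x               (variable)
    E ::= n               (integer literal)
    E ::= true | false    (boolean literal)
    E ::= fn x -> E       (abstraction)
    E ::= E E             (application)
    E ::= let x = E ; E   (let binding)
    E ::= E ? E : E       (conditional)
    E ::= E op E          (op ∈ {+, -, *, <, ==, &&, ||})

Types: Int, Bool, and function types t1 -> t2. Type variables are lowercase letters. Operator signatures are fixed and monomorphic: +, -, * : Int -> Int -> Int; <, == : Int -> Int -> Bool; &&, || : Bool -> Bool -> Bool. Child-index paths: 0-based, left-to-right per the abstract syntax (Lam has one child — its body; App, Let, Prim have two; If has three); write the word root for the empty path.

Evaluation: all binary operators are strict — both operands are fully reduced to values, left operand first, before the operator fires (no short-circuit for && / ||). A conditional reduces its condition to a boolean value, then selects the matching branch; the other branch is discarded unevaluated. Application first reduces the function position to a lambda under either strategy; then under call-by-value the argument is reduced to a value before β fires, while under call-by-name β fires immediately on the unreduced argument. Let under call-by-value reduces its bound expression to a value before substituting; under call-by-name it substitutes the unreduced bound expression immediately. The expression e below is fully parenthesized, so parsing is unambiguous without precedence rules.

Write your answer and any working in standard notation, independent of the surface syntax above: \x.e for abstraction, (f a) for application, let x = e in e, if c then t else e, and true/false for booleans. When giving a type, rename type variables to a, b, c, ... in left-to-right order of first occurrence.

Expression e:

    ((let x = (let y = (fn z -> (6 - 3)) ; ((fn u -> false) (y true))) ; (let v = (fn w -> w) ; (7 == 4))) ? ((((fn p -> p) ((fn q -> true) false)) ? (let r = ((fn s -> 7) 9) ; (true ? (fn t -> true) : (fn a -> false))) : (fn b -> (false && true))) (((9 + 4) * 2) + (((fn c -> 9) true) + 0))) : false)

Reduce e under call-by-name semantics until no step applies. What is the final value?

Derivation:
step 0: (if (let x = (let y = (\z.(6 - 3)) in ((\u.false) (y true))) in (let v = (\w.w) in (7 == 4))) then ((if ((\p.p) ((\q.true) false)) then (let r = ((\s.7) 9) in (if true then (\t.true) else (\a.false))) else (\b.(false && true))) (((9 + 4) * 2) + (((\c.9) true) + 0))) else false)
step 1: [let@0] (if (let v = (\w.w) in (7 == 4)) then ((if ((\p.p) ((\q.true) false)) then (let r = ((\s.7) 9) in (if true then (\t.true) else (\a.false))) else (\b.(false && true))) (((9 + 4) * 2) + (((\c.9) true) + 0))) else false)
step 2: [let@0] (if (7 == 4) then ((if ((\p.p) ((\q.true) false)) then (let r = ((\s.7) 9) in (if true then (\t.true) else (\a.false))) else (\b.(false && true))) (((9 + 4) * 2) + (((\c.9) true) + 0))) else false)
step 3: [delta@0] (if false then ((if ((\p.p) ((\q.true) false)) then (let r = ((\s.7) 9) in (if true then (\t.true) else (\a.false))) else (\b.(false && true))) (((9 + 4) * 2) + (((\c.9) true) + 0))) else false)
step 4: [if@root] false

Answer: false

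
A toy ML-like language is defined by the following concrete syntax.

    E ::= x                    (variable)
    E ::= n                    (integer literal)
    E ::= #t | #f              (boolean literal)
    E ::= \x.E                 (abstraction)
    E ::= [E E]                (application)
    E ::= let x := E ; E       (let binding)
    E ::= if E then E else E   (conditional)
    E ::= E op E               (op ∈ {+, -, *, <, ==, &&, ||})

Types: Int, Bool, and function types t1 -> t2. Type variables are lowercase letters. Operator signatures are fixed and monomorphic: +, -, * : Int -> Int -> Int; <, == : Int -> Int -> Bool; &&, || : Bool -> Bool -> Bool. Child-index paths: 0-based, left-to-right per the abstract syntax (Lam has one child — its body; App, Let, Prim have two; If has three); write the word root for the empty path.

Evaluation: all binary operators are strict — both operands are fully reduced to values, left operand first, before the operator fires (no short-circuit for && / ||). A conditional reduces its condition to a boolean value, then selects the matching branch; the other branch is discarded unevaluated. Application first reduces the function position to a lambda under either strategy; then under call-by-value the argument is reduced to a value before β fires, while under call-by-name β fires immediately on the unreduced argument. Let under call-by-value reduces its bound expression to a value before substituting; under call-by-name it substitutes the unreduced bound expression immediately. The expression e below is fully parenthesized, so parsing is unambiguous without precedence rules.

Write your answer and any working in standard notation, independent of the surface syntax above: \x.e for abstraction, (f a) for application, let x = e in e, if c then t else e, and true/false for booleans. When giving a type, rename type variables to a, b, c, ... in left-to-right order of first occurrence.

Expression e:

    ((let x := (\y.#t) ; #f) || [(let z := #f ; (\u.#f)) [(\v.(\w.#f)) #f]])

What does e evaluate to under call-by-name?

Answer: false

Working:
step 0: ((let x = (\y.true) in false) || ((let z = false in (\u.false)) ((\v.(\w.false)) false)))
step 1: [let@0] (false || ((let z = false in (\u.false)) ((\v.(\w.false)) false)))
step 2: [let@1.0] (false || ((\u.false) ((\v.(\w.false)) false)))
step 3: [beta@1] (false || false)
step 4: [delta@root] false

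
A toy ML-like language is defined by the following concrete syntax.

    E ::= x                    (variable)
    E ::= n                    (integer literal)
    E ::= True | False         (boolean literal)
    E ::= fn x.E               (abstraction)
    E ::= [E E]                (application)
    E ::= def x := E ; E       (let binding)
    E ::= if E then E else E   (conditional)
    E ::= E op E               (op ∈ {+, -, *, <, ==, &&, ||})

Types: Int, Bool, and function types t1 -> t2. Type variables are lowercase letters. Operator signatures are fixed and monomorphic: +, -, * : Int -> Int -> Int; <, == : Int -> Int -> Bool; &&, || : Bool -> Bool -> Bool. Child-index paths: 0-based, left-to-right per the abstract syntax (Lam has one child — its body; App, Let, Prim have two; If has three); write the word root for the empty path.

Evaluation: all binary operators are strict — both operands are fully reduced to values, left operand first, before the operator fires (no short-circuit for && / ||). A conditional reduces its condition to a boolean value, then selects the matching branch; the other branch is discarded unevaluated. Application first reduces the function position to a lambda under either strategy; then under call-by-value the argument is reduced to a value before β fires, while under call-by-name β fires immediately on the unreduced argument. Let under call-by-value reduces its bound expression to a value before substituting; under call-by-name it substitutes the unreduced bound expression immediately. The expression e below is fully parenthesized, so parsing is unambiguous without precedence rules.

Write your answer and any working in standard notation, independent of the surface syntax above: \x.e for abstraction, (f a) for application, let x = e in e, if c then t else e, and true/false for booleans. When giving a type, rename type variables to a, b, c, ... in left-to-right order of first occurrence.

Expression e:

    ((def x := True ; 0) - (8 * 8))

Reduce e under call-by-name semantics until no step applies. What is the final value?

Answer: -64

Derivation:
step 0: ((let x = true in 0) - (8 * 8))
step 1: [let@0] (0 - (8 * 8))
step 2: [delta@1] (0 - 64)
step 3: [delta@root] -64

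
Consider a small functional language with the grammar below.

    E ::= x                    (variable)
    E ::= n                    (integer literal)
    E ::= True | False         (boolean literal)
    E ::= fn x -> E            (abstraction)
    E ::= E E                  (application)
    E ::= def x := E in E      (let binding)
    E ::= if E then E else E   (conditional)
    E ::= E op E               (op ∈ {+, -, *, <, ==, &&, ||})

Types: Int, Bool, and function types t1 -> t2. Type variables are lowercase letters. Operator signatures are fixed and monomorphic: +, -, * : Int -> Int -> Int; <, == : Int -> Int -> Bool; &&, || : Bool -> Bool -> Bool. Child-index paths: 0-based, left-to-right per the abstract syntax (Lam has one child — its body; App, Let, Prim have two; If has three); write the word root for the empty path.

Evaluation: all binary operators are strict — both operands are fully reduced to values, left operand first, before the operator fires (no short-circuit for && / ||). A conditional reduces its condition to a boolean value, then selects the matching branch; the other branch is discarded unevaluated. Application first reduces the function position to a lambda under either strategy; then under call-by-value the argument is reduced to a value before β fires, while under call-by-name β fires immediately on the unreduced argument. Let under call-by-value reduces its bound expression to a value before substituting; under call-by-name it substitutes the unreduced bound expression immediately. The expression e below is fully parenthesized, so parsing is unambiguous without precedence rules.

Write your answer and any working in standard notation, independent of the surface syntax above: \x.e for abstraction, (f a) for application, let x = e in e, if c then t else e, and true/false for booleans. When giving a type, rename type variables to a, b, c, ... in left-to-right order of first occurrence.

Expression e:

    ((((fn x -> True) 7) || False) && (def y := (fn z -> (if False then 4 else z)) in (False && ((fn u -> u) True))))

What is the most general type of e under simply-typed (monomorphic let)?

Answer: Bool

Trace:
\x._ : a -> Bool
  unify a -> Bool ~ Int -> b
  unify a ~ Int
  unify Bool ~ b
_ _ : Bool
  unify Bool ~ Bool
  unify Bool ~ Bool
  unify Bool ~ Bool
  unify Bool ~ Bool
z : c
  unify Int ~ c
\z._ : Int -> Int
let y : Int -> Int
  unify Bool ~ Bool
u : d
\u._ : d -> d
  unify d -> d ~ Bool -> e
  unify d ~ Bool
  unify Bool ~ e
_ _ : Bool
  unify Bool ~ Bool
  unify Bool ~ Bool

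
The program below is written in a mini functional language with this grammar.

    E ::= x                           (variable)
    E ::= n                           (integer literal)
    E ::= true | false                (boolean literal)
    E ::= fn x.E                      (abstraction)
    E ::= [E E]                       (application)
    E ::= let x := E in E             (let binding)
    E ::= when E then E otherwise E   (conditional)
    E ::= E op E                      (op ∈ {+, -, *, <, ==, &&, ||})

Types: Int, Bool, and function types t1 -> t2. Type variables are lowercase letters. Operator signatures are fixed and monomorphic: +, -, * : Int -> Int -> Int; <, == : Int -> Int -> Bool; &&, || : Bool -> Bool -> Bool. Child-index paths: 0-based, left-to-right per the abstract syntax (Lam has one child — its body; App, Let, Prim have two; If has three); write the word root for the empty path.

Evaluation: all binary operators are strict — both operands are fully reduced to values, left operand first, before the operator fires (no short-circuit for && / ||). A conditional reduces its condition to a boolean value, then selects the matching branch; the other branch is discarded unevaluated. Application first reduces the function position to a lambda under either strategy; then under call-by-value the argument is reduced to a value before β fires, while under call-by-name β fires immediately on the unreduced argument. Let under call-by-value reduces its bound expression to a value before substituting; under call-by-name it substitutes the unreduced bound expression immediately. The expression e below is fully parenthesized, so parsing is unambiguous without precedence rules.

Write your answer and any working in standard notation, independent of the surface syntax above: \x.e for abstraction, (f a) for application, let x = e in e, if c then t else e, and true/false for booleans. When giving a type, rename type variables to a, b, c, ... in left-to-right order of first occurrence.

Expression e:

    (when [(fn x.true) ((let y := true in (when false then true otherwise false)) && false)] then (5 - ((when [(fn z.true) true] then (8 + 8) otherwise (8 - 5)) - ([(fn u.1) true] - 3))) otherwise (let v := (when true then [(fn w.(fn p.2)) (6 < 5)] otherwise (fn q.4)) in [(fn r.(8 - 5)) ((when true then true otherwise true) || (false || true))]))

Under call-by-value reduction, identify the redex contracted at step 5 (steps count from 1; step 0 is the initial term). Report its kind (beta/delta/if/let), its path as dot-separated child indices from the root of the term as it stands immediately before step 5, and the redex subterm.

Answer: if at root : (if true then (5 - ((if ((\z.true) true) then (8 + 8) else (8 - 5)) - (((\u.1) true) - 3))) else (let v = (if true then ((\w.(\p.2)) (6 < 5)) else (\q.4)) in ((\r.(8 - 5)) ((if true then true else true) || (false || true)))))

Derivation:
step 0: (if ((\x.true) ((let y = true in (if false then true else false)) && false)) then (5 - ((if ((\z.true) true) then (8 + 8) else (8 - 5)) - (((\u.1) true) - 3))) else (let v = (if true then ((\w.(\p.2)) (6 < 5)) else (\q.4)) in ((\r.(8 - 5)) ((if true then true else true) || (false || true)))))
step 1: [let@0.1.0] (if ((\x.true) ((if false then true else false) && false)) then (5 - ((if ((\z.true) true) then (8 + 8) else (8 - 5)) - (((\u.1) true) - 3))) else (let v = (if true then ((\w.(\p.2)) (6 < 5)) else (\q.4)) in ((\r.(8 - 5)) ((if true then true else true) || (false || true)))))
step 2: [if@0.1.0] (if ((\x.true) (false && false)) then (5 - ((if ((\z.true) true) then (8 + 8) else (8 - 5)) - (((\u.1) true) - 3))) else (let v = (if true then ((\w.(\p.2)) (6 < 5)) else (\q.4)) in ((\r.(8 - 5)) ((if true then true else true) || (false || true)))))
step 3: [delta@0.1] (if ((\x.true) false) then (5 - ((if ((\z.true) true) then (8 + 8) else (8 - 5)) - (((\u.1) true) - 3))) else (let v = (if true then ((\w.(\p.2)) (6 < 5)) else (\q.4)) in ((\r.(8 - 5)) ((if true then true else true) || (false || true)))))
step 4: [beta@0] (if true then (5 - ((if ((\z.true) true) then (8 + 8) else (8 - 5)) - (((\u.1) true) - 3))) else (let v = (if true then ((\w.(\p.2)) (6 < 5)) else (\q.4)) in ((\r.(8 - 5)) ((if true then true else true) || (false || true)))))
step 5: [if@root] (5 - ((if ((\z.true) true) then (8 + 8) else (8 - 5)) - (((\u.1) true) - 3)))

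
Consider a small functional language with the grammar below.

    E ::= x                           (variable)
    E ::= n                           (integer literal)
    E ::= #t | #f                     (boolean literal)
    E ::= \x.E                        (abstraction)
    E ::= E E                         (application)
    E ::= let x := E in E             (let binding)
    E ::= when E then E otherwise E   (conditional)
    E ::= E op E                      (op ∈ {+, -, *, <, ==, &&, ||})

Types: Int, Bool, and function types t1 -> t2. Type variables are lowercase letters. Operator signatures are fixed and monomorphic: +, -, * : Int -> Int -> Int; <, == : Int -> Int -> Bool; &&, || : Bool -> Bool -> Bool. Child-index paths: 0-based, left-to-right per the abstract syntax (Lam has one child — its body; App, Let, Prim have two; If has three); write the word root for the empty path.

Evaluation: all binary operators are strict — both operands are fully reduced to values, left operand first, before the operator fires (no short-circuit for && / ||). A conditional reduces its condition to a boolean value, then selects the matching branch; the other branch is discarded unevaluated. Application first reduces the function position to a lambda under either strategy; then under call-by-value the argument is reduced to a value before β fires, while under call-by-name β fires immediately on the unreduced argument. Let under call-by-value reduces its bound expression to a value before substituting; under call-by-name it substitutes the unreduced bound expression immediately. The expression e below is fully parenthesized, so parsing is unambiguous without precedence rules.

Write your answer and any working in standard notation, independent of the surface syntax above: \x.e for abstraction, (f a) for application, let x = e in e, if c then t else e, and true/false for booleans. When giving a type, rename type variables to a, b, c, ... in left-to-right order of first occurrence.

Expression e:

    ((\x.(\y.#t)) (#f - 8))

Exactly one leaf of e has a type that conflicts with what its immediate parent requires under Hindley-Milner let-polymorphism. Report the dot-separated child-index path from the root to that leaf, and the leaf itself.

Answer: 1.0 : false

Trace:
\y._ : b -> Bool
\x._ : a -> b -> Bool
  unify Bool ~ Int
  FAIL: mismatch Bool ~ Int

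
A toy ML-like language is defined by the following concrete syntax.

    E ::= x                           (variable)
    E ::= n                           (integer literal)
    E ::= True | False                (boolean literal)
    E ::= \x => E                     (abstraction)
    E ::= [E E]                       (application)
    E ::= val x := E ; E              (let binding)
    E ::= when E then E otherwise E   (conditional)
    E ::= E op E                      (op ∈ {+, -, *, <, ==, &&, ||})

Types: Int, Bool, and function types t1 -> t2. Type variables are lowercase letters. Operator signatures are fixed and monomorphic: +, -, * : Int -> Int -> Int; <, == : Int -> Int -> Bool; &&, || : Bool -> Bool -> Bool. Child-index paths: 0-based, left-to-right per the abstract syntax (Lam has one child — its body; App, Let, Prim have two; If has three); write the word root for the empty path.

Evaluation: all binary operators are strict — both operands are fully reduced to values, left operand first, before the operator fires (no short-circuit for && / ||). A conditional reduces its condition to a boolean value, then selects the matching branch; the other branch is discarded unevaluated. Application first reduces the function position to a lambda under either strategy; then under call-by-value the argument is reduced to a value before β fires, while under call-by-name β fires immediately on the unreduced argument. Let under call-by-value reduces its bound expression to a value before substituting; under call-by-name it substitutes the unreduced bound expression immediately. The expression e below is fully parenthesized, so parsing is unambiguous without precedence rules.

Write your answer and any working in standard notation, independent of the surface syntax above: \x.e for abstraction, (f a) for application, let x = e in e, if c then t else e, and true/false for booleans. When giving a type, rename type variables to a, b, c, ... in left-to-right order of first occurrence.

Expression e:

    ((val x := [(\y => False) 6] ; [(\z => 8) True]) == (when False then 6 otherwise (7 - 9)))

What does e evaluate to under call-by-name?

Answer: false

Trace:
step 0: ((let x = ((\y.false) 6) in ((\z.8) true)) == (if false then 6 else (7 - 9)))
step 1: [let@0] (((\z.8) true) == (if false then 6 else (7 - 9)))
step 2: [beta@0] (8 == (if false then 6 else (7 - 9)))
step 3: [if@1] (8 == (7 - 9))
step 4: [delta@1] (8 == -2)
step 5: [delta@root] false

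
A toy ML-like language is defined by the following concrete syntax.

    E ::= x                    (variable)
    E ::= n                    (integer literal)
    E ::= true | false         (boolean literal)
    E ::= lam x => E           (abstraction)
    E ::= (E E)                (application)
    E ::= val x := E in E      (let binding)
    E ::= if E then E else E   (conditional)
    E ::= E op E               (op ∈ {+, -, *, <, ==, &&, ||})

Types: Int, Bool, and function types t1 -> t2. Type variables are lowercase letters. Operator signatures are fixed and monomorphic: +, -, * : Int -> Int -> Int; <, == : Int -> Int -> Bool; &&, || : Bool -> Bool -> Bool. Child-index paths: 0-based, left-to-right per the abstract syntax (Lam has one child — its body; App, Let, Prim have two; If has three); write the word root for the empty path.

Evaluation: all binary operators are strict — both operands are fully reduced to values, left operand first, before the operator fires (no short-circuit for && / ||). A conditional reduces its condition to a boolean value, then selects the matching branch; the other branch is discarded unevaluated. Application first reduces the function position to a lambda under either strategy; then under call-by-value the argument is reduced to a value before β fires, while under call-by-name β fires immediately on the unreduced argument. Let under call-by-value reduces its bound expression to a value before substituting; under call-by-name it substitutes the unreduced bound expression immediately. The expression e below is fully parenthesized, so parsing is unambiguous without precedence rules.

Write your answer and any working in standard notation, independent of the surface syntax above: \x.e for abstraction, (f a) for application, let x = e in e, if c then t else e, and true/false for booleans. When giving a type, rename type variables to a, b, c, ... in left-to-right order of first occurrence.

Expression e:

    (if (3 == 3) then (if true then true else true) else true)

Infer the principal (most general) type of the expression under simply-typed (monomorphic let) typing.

Answer: Bool

Working:
  unify Int ~ Int
  unify Int ~ Int
  unify Bool ~ Bool
  unify Bool ~ Bool
  unify Bool ~ Bool
  unify Bool ~ Bool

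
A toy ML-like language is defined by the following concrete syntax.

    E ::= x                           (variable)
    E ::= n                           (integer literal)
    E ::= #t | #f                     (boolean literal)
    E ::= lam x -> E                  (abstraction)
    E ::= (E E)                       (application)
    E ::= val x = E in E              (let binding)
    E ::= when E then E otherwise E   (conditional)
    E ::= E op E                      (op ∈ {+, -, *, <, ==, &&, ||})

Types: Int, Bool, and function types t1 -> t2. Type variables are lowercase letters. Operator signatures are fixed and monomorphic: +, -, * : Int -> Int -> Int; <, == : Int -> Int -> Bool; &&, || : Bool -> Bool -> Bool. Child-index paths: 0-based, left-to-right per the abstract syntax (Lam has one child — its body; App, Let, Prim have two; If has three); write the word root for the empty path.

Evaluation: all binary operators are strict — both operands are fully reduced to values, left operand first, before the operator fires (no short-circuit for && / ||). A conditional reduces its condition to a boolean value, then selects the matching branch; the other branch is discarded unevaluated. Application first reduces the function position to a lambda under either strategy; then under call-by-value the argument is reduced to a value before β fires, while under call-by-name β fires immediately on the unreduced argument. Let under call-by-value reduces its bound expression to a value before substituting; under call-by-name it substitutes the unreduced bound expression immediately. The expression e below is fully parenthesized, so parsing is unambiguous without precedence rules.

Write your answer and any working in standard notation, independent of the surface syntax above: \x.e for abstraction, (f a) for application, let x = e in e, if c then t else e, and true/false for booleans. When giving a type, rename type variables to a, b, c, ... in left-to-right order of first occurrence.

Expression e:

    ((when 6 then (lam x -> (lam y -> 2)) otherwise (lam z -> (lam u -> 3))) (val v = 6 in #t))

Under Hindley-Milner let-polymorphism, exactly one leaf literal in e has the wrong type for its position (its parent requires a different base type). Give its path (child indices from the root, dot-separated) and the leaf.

Working:
  unify Int ~ Bool
  FAIL: mismatch Int ~ Bool

Answer: 0.0 : 6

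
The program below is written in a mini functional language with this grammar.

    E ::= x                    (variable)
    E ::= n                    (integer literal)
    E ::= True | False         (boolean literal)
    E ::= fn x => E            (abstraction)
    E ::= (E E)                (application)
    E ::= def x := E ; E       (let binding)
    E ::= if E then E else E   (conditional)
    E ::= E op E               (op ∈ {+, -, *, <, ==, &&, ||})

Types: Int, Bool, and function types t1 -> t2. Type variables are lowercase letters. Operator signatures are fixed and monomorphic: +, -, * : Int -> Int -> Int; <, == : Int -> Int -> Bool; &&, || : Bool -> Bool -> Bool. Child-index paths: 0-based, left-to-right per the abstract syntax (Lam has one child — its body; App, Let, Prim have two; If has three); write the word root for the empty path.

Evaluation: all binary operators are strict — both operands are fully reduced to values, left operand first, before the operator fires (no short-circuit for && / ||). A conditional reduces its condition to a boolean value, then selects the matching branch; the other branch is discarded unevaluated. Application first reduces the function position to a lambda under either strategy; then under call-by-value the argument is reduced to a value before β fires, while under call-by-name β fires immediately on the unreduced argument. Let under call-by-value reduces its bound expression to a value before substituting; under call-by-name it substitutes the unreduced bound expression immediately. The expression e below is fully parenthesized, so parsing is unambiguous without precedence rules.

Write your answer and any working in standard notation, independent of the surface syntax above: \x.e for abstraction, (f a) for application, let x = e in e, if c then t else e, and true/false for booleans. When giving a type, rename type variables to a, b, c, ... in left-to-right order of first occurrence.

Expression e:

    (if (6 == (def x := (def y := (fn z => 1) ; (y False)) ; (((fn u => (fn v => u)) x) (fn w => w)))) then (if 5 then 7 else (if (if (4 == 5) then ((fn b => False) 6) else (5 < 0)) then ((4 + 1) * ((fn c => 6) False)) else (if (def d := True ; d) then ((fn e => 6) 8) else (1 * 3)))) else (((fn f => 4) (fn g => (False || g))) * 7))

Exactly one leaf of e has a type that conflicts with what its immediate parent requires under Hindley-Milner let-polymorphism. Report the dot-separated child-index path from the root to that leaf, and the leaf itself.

Answer: 1.0 : 5

Trace:
  unify Int ~ Int
\z._ : a -> Int
let y : forall. a -> Int
y : b -> Int
  unify b -> Int ~ Bool -> c
  unify b ~ Bool
  unify Int ~ c
_ _ : Int
let x : Int
u : d
\v._ : e -> d
\u._ : d -> e -> d
x : Int
  unify d -> e -> d ~ Int -> f
  unify d ~ Int
  unify e -> Int ~ f
_ _ : e -> Int
w : g
\w._ : g -> g
  unify e -> Int ~ (g -> g) -> h
  unify e ~ g -> g
  unify Int ~ h
_ _ : Int
  unify Int ~ Int
  unify Bool ~ Bool
  unify Int ~ Bool
  FAIL: mismatch Int ~ Bool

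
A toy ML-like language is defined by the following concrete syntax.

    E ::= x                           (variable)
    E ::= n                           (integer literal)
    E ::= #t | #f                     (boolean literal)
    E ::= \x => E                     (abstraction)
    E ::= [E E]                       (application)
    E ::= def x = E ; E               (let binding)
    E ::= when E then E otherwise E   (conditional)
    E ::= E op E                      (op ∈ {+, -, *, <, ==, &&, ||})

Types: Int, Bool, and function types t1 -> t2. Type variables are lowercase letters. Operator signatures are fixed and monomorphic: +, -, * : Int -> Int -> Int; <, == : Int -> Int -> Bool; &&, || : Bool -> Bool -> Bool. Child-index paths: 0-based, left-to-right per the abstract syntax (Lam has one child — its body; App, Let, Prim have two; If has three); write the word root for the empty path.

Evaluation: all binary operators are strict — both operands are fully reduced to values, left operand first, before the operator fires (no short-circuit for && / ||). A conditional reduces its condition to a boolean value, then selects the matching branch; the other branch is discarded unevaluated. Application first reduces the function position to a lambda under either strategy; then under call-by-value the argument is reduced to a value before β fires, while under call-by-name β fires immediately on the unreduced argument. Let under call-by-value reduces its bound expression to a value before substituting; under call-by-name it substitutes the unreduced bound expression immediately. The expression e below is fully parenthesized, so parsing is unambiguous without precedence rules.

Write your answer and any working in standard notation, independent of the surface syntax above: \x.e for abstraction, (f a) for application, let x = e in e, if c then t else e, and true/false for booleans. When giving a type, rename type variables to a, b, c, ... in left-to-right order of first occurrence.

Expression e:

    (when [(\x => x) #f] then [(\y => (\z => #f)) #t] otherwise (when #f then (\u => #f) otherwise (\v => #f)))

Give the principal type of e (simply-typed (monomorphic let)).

Trace:
x : a
\x._ : a -> a
  unify a -> a ~ Bool -> b
  unify a ~ Bool
  unify Bool ~ b
_ _ : Bool
  unify Bool ~ Bool
\z._ : d -> Bool
\y._ : c -> d -> Bool
  unify c -> d -> Bool ~ Bool -> e
  unify c ~ Bool
  unify d -> Bool ~ e
_ _ : d -> Bool
  unify Bool ~ Bool
\u._ : f -> Bool
\v._ : g -> Bool
  unify f -> Bool ~ g -> Bool
  unify f ~ g
  unify Bool ~ Bool
  unify d -> Bool ~ g -> Bool
  unify d ~ g
  unify Bool ~ Bool

Answer: a -> Bool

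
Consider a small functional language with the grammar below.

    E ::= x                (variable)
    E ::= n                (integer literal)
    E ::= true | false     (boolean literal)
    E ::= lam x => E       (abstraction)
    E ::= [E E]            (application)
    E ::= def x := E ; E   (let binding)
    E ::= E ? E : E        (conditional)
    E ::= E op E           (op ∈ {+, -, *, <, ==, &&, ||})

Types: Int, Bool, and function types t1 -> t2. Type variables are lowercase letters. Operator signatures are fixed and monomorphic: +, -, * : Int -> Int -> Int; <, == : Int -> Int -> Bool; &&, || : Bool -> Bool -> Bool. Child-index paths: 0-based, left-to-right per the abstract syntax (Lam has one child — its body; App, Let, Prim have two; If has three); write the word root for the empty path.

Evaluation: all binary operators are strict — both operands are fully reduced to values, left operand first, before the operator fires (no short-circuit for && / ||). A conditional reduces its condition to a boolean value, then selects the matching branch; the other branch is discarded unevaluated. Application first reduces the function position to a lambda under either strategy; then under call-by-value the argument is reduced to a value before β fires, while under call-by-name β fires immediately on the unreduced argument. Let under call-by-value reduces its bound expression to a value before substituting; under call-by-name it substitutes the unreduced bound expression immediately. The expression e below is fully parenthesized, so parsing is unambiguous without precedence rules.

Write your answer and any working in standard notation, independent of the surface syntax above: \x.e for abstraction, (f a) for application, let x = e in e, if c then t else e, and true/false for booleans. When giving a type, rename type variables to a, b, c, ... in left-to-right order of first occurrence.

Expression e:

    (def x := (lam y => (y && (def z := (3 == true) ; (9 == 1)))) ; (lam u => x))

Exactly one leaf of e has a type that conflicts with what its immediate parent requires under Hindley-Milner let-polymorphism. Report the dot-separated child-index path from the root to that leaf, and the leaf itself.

Working:
y : a
  unify a ~ Bool
  unify Int ~ Int
  unify Bool ~ Int
  FAIL: mismatch Bool ~ Int

Answer: 0.0.1.0.1 : true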